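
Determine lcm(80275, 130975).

gcd first: 130975 = 1·80275 + 50700; 80275 = 1·50700 + 29575; 50700 = 1·29575 + 21125; 29575 = 1·21125 + 8450; 21125 = 2·8450 + 4225; 8450 = 2·4225 + 0 → gcd = 4225
lcm = 80275·130975/gcd = 10514018125/4225 = 2488525

2488525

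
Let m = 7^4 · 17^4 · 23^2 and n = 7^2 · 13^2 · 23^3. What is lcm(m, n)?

412342460640383

max exponent per prime: 7^4 · 13^2 · 17^4 · 23^3 = 412342460640383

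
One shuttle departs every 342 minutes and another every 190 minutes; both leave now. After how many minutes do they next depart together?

1710

gcd first: 342 = 1·190 + 152; 190 = 1·152 + 38; 152 = 4·38 + 0 → gcd = 38
lcm = 342·190/gcd = 64980/38 = 1710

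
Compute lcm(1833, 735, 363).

lcm(1833, 735) = 1833·735/gcd = 1347255/3 = 449085
lcm(449085, 363) = 449085·363/gcd = 163017855/3 = 54339285

54339285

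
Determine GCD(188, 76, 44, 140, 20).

188 = 2² · 47; 76 = 2² · 19; 44 = 2² · 11; 140 = 2² · 5 · 7; 20 = 2² · 5
gcd takes min exponent of each prime: 2² = 4

4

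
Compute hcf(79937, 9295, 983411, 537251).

gcd(79937, 9295): 79937 = 8·9295 + 5577; 9295 = 1·5577 + 3718; 5577 = 1·3718 + 1859; 3718 = 2·1859 + 0 → 1859
gcd(1859, 983411): 983411 = 529·1859 + 0 → 1859
gcd(1859, 537251): 537251 = 289·1859 + 0 → 1859

1859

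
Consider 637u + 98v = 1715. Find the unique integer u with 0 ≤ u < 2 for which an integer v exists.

gcd(637, 98) = 49 (Euclid: 637 = 6·98 + 49; 98 = 2·49 + 0), and 49 | 1715.
Extended Euclid: 637·(1) + 98·(-6) = 49. Scale by 35: u₀ = 35.
General solution u = u₀ + 2t; reducing mod 2 gives u = 1 (and v = 11).

1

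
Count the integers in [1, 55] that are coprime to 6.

19

Prime factors of 6: 2, 3. Count integers ≤ 55 divisible by none of them.
By inclusion–exclusion: 55 − ⌊55/2⌋ − ⌊55/3⌋ + ⌊55/6⌋ = 19.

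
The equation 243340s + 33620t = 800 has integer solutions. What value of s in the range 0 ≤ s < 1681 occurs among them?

Reduce mod 33620: 243340s ≡ 800 (mod 33620). With g = gcd(243340, 33620) = 20 dividing 800, divide through: 12167s ≡ 40 (mod 1681).
Since gcd(12167, 1681) = 1, s ≡ 40·(12167)⁻¹ ≡ 1513 (mod 1681). Smallest non-negative: 1513.

1513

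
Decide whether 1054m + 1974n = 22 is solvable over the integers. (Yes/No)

By Bézout, 1054m + 1974n = 22 has integer solutions iff gcd(1054, 1974) | 22.
Euclid: 1974 = 1·1054 + 920; 1054 = 1·920 + 134; 920 = 6·134 + 116; 134 = 1·116 + 18; 116 = 6·18 + 8; 18 = 2·8 + 2; 8 = 4·2 + 0. gcd = 2; 22 mod 2 = 0. Yes.

Yes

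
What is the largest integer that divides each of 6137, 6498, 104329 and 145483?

361

gcd(6137, 6498): 6498 = 1·6137 + 361; 6137 = 17·361 + 0 → 361
gcd(361, 104329): 104329 = 289·361 + 0 → 361
gcd(361, 145483): 145483 = 403·361 + 0 → 361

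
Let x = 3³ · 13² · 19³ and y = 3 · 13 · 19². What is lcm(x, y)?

max exponent per prime: 3³ · 13² · 19³ = 31297617

31297617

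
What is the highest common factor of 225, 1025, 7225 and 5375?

25

gcd(225, 1025): 1025 = 4·225 + 125; 225 = 1·125 + 100; 125 = 1·100 + 25; 100 = 4·25 + 0 → 25
gcd(25, 7225): 7225 = 289·25 + 0 → 25
gcd(25, 5375): 5375 = 215·25 + 0 → 25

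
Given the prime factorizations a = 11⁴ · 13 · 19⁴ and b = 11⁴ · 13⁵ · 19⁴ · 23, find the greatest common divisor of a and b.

24804386893

min exponent per shared prime: 11⁴ · 13 · 19⁴ = 24804386893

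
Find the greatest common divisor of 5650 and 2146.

Euclid: 5650 = 2·2146 + 1358; 2146 = 1·1358 + 788; 1358 = 1·788 + 570; 788 = 1·570 + 218; 570 = 2·218 + 134; 218 = 1·134 + 84; 134 = 1·84 + 50; 84 = 1·50 + 34; 50 = 1·34 + 16; 34 = 2·16 + 2; 16 = 8·2 + 0. Last nonzero remainder: 2.

2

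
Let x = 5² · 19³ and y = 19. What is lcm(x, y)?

max exponent per prime: 5² · 19³ = 171475

171475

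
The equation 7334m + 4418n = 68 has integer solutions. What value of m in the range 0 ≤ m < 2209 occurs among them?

gcd(7334, 4418) = 2 (Euclid: 7334 = 1·4418 + 2916; 4418 = 1·2916 + 1502; 2916 = 1·1502 + 1414; 1502 = 1·1414 + 88; 1414 = 16·88 + 6; 88 = 14·6 + 4; 6 = 1·4 + 2; 4 = 2·2 + 0), and 2 | 68.
Extended Euclid: 7334·(753) + 4418·(-1250) = 2. Scale by 34: m₀ = 25602.
General solution m = m₀ + 2209t; reducing mod 2209 gives m = 1303 (and n = -2163).

1303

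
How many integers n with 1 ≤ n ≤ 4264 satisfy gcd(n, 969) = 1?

969 = 3·17·19. Inclusion–exclusion on these primes:
4264 − ⌊4264/3⌋ − ⌊4264/17⌋ − ⌊4264/19⌋ + ⌊4264/51⌋ + ⌊4264/57⌋ + ⌊4264/323⌋ − ⌊4264/969⌋ = 2535

2535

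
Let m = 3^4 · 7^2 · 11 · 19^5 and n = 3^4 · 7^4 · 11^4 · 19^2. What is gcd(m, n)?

min exponent per shared prime: 3^4 · 7^2 · 11 · 19^2 = 15760899

15760899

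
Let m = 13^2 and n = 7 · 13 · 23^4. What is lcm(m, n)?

331051903

max exponent per prime: 7 · 13^2 · 23^4 = 331051903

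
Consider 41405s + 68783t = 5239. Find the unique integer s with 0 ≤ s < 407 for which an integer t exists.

Euclid: 68783 = 1·41405 + 27378; 41405 = 1·27378 + 14027; 27378 = 1·14027 + 13351; 14027 = 1·13351 + 676; 13351 = 19·676 + 507; 676 = 1·507 + 169; 507 = 3·169 + 0 → gcd = 169; 5239 = 169·31.
Back-substitution yields 41405·(103) + 68783·(-62) = 169, so one solution is s = 103·31 = 3193, t = -62·31 = -1922.
Solutions in s differ by 68783/169 = 407; the one in [0, 407) is 3193 mod 407 = 344.

344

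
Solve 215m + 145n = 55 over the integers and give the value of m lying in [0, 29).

Reduce mod 145: 215m ≡ 55 (mod 145). With g = gcd(215, 145) = 5 dividing 55, divide through: 43m ≡ 11 (mod 29).
Since gcd(43, 29) = 1, m ≡ 11·(43)⁻¹ ≡ 7 (mod 29). Smallest non-negative: 7.

7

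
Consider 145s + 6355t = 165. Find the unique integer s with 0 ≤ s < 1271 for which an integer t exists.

1053

Euclid: 6355 = 43·145 + 120; 145 = 1·120 + 25; 120 = 4·25 + 20; 25 = 1·20 + 5; 20 = 4·5 + 0 → gcd = 5; 165 = 5·33.
Back-substitution yields 145·(263) + 6355·(-6) = 5, so one solution is s = 263·33 = 8679, t = -6·33 = -198.
Solutions in s differ by 6355/5 = 1271; the one in [0, 1271) is 8679 mod 1271 = 1053.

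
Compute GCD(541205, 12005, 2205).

541205 = 5 · 7² · 47²; 12005 = 5 · 7⁴; 2205 = 3² · 5 · 7²
gcd takes min exponent of each prime: 5 · 7² = 245

245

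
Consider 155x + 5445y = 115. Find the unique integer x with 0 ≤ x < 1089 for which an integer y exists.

71

Reduce mod 5445: 155x ≡ 115 (mod 5445). With g = gcd(155, 5445) = 5 dividing 115, divide through: 31x ≡ 23 (mod 1089).
Since gcd(31, 1089) = 1, x ≡ 23·(31)⁻¹ ≡ 71 (mod 1089). Smallest non-negative: 71.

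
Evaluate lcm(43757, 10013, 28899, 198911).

lcm(43757, 10013) = 43757·10013/gcd = 438138841/19 = 23059939
lcm(23059939, 28899) = 23059939·28899/gcd = 666409177161/19 = 35074167219
lcm(35074167219, 198911) = 35074167219·198911/gcd = 6976637675698509/19 = 367191456615711

367191456615711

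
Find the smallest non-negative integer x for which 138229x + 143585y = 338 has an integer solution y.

6702

Reduce mod 143585: 138229x ≡ 338 (mod 143585). With g = gcd(138229, 143585) = 13 dividing 338, divide through: 10633x ≡ 26 (mod 11045).
Since gcd(10633, 11045) = 1, x ≡ 26·(10633)⁻¹ ≡ 6702 (mod 11045). Smallest non-negative: 6702.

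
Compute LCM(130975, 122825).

130975 = 5² · 13² · 31; 122825 = 5² · 17³
max exponents: 5² · 13² · 17³ · 31 = 643480175

643480175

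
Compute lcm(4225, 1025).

173225

gcd first: 4225 = 4·1025 + 125; 1025 = 8·125 + 25; 125 = 5·25 + 0 → gcd = 25
lcm = 4225·1025/gcd = 4330625/25 = 173225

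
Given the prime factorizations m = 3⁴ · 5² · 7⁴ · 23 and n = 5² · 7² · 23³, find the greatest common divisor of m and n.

28175

min exponent per shared prime: 5² · 7² · 23 = 28175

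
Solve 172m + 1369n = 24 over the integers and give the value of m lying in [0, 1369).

gcd(172, 1369) = 1 (Euclid: 1369 = 7·172 + 165; 172 = 1·165 + 7; 165 = 23·7 + 4; 7 = 1·4 + 3; 4 = 1·3 + 1; 3 = 3·1 + 0), and 1 | 24.
Extended Euclid: 172·(-390) + 1369·(49) = 1. Scale by 24: m₀ = -9360.
General solution m = m₀ + 1369t; reducing mod 1369 gives m = 223 (and n = -28).

223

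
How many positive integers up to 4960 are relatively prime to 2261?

3791

2261 = 7·17·19. Inclusion–exclusion on these primes:
4960 − ⌊4960/7⌋ − ⌊4960/17⌋ − ⌊4960/19⌋ + ⌊4960/119⌋ + ⌊4960/133⌋ + ⌊4960/323⌋ − ⌊4960/2261⌋ = 3791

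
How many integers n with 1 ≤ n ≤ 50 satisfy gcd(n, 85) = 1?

Prime factors of 85: 5, 17. Count integers ≤ 50 divisible by none of them.
By inclusion–exclusion: 50 − ⌊50/5⌋ − ⌊50/17⌋ + ⌊50/85⌋ = 38.

38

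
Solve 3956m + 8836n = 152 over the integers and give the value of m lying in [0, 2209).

583

gcd(3956, 8836) = 4 (Euclid: 8836 = 2·3956 + 924; 3956 = 4·924 + 260; 924 = 3·260 + 144; 260 = 1·144 + 116; 144 = 1·116 + 28; 116 = 4·28 + 4; 28 = 7·4 + 0), and 4 | 152.
Extended Euclid: 3956·(306) + 8836·(-137) = 4. Scale by 38: m₀ = 11628.
General solution m = m₀ + 2209t; reducing mod 2209 gives m = 583 (and n = -261).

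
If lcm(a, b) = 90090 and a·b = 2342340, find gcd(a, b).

From gcd × lcm = ab: gcd = 2342340 / 90090 = 26.

26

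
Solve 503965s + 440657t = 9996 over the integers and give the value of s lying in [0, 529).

gcd(503965, 440657) = 833 (Euclid: 503965 = 1·440657 + 63308; 440657 = 6·63308 + 60809; 63308 = 1·60809 + 2499; 60809 = 24·2499 + 833; 2499 = 3·833 + 0), and 833 | 9996.
Extended Euclid: 503965·(-174) + 440657·(199) = 833. Scale by 12: s₀ = -2088.
General solution s = s₀ + 529k; reducing mod 529 gives s = 28 (and t = -32).

28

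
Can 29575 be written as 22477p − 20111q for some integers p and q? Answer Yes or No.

Yes

By Bézout, 22477p − 20111q = 29575 has integer solutions iff gcd(22477, 20111) | 29575.
Euclid: 22477 = 1·20111 + 2366; 20111 = 8·2366 + 1183; 2366 = 2·1183 + 0. gcd = 1183; 29575 mod 1183 = 0. Yes.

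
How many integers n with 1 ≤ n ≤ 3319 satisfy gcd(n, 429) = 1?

Prime factors of 429: 3, 11, 13. Count integers ≤ 3319 divisible by none of them.
By inclusion–exclusion: 3319 − ⌊3319/3⌋ − ⌊3319/11⌋ − ⌊3319/13⌋ + ⌊3319/33⌋ + ⌊3319/39⌋ + ⌊3319/143⌋ − ⌊3319/429⌋ = 1858.

1858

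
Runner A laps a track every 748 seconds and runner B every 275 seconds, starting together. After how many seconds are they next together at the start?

gcd first: 748 = 2·275 + 198; 275 = 1·198 + 77; 198 = 2·77 + 44; 77 = 1·44 + 33; 44 = 1·33 + 11; 33 = 3·11 + 0 → gcd = 11
lcm = 748·275/gcd = 205700/11 = 18700

18700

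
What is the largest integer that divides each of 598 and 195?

Euclid: 598 = 3·195 + 13; 195 = 15·13 + 0. Last nonzero remainder: 13.

13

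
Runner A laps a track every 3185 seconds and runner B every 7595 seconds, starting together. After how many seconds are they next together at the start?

3185 = 5 · 7² · 13; 7595 = 5 · 7² · 31
max exponents: 5 · 7² · 13 · 31 = 98735

98735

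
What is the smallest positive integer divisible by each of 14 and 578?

4046

14 = 2 · 7; 578 = 2 · 17²
max exponents: 2 · 7 · 17² = 4046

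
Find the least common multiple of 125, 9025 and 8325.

15026625

125 = 5³; 9025 = 5² · 19²; 8325 = 3² · 5² · 37
lcm takes max exponent of each prime: 3² · 5³ · 19² · 37 = 15026625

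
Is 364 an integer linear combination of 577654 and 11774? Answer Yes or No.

gcd(577654, 11774): 577654 = 49·11774 + 728; 11774 = 16·728 + 126; 728 = 5·126 + 98; 126 = 1·98 + 28; 98 = 3·28 + 14; 28 = 2·14 + 0 → 14
14 divides 364, so a solution exists.

Yes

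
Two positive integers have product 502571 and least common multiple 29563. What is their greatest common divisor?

From gcd × lcm = ab: gcd = 502571 / 29563 = 17.

17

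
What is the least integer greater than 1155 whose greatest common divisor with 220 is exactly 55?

Multiples of 55 above 1155: 55·22, 55·23, … . Need the cofactor coprime to 220/55 = 4.
Checking s = 22, 23, … the first with gcd(s, 4) = 1 is s = 23, giving 1265.

1265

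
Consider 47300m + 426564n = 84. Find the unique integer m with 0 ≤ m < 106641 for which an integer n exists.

gcd(47300, 426564) = 4 (Euclid: 426564 = 9·47300 + 864; 47300 = 54·864 + 644; 864 = 1·644 + 220; 644 = 2·220 + 204; 220 = 1·204 + 16; 204 = 12·16 + 12; 16 = 1·12 + 4; 12 = 3·4 + 0), and 4 | 84.
Extended Euclid: 47300·(-27154) + 426564·(3011) = 4. Scale by 21: m₀ = -570234.
General solution m = m₀ + 106641t; reducing mod 106641 gives m = 69612 (and n = -7719).

69612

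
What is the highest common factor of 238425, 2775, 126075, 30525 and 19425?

gcd(238425, 2775): 238425 = 85·2775 + 2550; 2775 = 1·2550 + 225; 2550 = 11·225 + 75; 225 = 3·75 + 0 → 75
gcd(75, 126075): 126075 = 1681·75 + 0 → 75
gcd(75, 30525): 30525 = 407·75 + 0 → 75
gcd(75, 19425): 19425 = 259·75 + 0 → 75

75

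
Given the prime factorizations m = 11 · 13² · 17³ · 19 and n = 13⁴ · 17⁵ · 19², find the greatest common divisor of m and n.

15775643

min exponent per shared prime: 13² · 17³ · 19 = 15775643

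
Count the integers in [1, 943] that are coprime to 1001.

Prime factors of 1001: 7, 11, 13. Count integers ≤ 943 divisible by none of them.
By inclusion–exclusion: 943 − ⌊943/7⌋ − ⌊943/11⌋ − ⌊943/13⌋ + ⌊943/77⌋ + ⌊943/91⌋ + ⌊943/143⌋ − ⌊943/1001⌋ = 680.

680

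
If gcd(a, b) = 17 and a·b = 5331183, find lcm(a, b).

313599

gcd·lcm = product, so lcm = 5331183/17 = 313599.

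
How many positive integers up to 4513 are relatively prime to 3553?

3658

3553 = 11·17·19. Inclusion–exclusion on these primes:
4513 − ⌊4513/11⌋ − ⌊4513/17⌋ − ⌊4513/19⌋ + ⌊4513/187⌋ + ⌊4513/209⌋ + ⌊4513/323⌋ − ⌊4513/3553⌋ = 3658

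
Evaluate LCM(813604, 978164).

gcd first: 978164 = 1·813604 + 164560; 813604 = 4·164560 + 155364; 164560 = 1·155364 + 9196; 155364 = 16·9196 + 8228; 9196 = 1·8228 + 968; 8228 = 8·968 + 484; 968 = 2·484 + 0 → gcd = 484
lcm = 813604·978164/gcd = 795838143056/484 = 1644293684

1644293684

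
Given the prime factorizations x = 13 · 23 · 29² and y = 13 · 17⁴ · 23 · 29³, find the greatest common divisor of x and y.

min exponent per shared prime: 13 · 23 · 29² = 251459

251459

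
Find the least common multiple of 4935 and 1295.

4935 = 3 · 5 · 7 · 47; 1295 = 5 · 7 · 37
max exponents: 3 · 5 · 7 · 37 · 47 = 182595

182595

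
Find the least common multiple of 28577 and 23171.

38950451

28577 = 17 · 41²; 23171 = 17 · 29 · 47
max exponents: 17 · 29 · 41² · 47 = 38950451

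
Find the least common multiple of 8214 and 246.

336774

gcd first: 8214 = 33·246 + 96; 246 = 2·96 + 54; 96 = 1·54 + 42; 54 = 1·42 + 12; 42 = 3·12 + 6; 12 = 2·6 + 0 → gcd = 6
lcm = 8214·246/gcd = 2020644/6 = 336774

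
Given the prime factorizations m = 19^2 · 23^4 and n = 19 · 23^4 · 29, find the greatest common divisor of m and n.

min exponent per shared prime: 19 · 23^4 = 5316979

5316979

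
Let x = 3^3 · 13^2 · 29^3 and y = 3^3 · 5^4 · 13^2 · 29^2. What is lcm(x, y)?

69554379375

max exponent per prime: 3^3 · 5^4 · 13^2 · 29^3 = 69554379375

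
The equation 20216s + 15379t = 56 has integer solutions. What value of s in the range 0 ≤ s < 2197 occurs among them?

992

gcd(20216, 15379) = 7 (Euclid: 20216 = 1·15379 + 4837; 15379 = 3·4837 + 868; 4837 = 5·868 + 497; 868 = 1·497 + 371; 497 = 1·371 + 126; 371 = 2·126 + 119; 126 = 1·119 + 7; 119 = 17·7 + 0), and 7 | 56.
Extended Euclid: 20216·(124) + 15379·(-163) = 7. Scale by 8: s₀ = 992.
General solution s = s₀ + 2197k; reducing mod 2197 gives s = 992 (and t = -1304).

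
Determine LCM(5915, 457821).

2289105

5915 = 5 · 7 · 13²; 457821 = 3² · 7 · 13² · 43
max exponents: 3² · 5 · 7 · 13² · 43 = 2289105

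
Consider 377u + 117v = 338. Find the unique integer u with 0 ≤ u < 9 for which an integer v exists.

gcd(377, 117) = 13 (Euclid: 377 = 3·117 + 26; 117 = 4·26 + 13; 26 = 2·13 + 0), and 13 | 338.
Extended Euclid: 377·(-4) + 117·(13) = 13. Scale by 26: u₀ = -104.
General solution u = u₀ + 9t; reducing mod 9 gives u = 4 (and v = -10).

4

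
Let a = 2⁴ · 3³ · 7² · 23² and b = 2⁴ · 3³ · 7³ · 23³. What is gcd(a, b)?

min exponent per shared prime: 2⁴ · 3³ · 7² · 23² = 11197872

11197872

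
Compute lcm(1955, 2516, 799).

13598980

1955 = 5 · 17 · 23; 2516 = 2² · 17 · 37; 799 = 17 · 47
lcm takes max exponent of each prime: 2² · 5 · 17 · 23 · 37 · 47 = 13598980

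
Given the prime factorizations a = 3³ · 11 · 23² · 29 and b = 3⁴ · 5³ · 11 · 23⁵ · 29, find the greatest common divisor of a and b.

min exponent per shared prime: 3³ · 11 · 23² · 29 = 4556277

4556277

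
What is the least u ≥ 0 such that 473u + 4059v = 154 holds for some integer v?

335

Euclid: 4059 = 8·473 + 275; 473 = 1·275 + 198; 275 = 1·198 + 77; 198 = 2·77 + 44; 77 = 1·44 + 33; 44 = 1·33 + 11; 33 = 3·11 + 0 → gcd = 11; 154 = 11·14.
Back-substitution yields 473·(103) + 4059·(-12) = 11, so one solution is u = 103·14 = 1442, v = -12·14 = -168.
Solutions in u differ by 4059/11 = 369; the one in [0, 369) is 1442 mod 369 = 335.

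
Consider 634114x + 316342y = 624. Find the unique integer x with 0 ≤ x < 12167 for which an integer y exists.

11725

Euclid: 634114 = 2·316342 + 1430; 316342 = 221·1430 + 312; 1430 = 4·312 + 182; 312 = 1·182 + 130; 182 = 1·130 + 52; 130 = 2·52 + 26; 52 = 2·26 + 0 → gcd = 26; 624 = 26·24.
Back-substitution yields 634114·(-5088) + 316342·(10199) = 26, so one solution is x = -5088·24 = -122112, y = 10199·24 = 244776.
Solutions in x differ by 316342/26 = 12167; the one in [0, 12167) is -122112 mod 12167 = 11725.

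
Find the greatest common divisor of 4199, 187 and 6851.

17

4199 = 13 · 17 · 19; 187 = 11 · 17; 6851 = 13 · 17 · 31
gcd takes min exponent of each prime: 17 = 17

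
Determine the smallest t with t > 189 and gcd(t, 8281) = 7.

8281 = 7·1183. Any t with gcd(t, 8281) = 7 is a multiple of 7, say 7s, with s coprime to 1183.
Need s > 189/7, so s ≥ 28. First s ≥ 28 with gcd(s, 1183) = 1 is s = 29. Thus t = 7·29 = 203.

203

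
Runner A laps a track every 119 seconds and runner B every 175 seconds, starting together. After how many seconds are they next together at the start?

2975

gcd first: 175 = 1·119 + 56; 119 = 2·56 + 7; 56 = 8·7 + 0 → gcd = 7
lcm = 119·175/gcd = 20825/7 = 2975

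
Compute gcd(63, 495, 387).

9

gcd(63, 495): 495 = 7·63 + 54; 63 = 1·54 + 9; 54 = 6·9 + 0 → 9
gcd(9, 387): 387 = 43·9 + 0 → 9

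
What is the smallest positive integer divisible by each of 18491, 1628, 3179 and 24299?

18491 = 11 · 41²; 1628 = 2² · 11 · 37; 3179 = 11 · 17²; 24299 = 11 · 47²
lcm takes max exponent of each prime: 2² · 11 · 17² · 37 · 41² · 47² = 1747091587868

1747091587868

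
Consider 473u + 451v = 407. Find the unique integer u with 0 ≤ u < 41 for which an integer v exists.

Euclid: 473 = 1·451 + 22; 451 = 20·22 + 11; 22 = 2·11 + 0 → gcd = 11; 407 = 11·37.
Back-substitution yields 473·(-20) + 451·(21) = 11, so one solution is u = -20·37 = -740, v = 21·37 = 777.
Solutions in u differ by 451/11 = 41; the one in [0, 41) is -740 mod 41 = 39.

39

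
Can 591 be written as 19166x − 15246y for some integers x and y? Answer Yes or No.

No

By Bézout, 19166x − 15246y = 591 has integer solutions iff gcd(19166, 15246) | 591.
Euclid: 19166 = 1·15246 + 3920; 15246 = 3·3920 + 3486; 3920 = 1·3486 + 434; 3486 = 8·434 + 14; 434 = 31·14 + 0. gcd = 14; 591 mod 14 = 3. No.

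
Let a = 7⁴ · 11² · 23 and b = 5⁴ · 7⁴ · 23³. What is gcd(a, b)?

55223

min exponent per shared prime: 7⁴ · 23 = 55223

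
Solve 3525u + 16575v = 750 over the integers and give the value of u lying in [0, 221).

193

gcd(3525, 16575) = 75 (Euclid: 16575 = 4·3525 + 2475; 3525 = 1·2475 + 1050; 2475 = 2·1050 + 375; 1050 = 2·375 + 300; 375 = 1·300 + 75; 300 = 4·75 + 0), and 75 | 750.
Extended Euclid: 3525·(-47) + 16575·(10) = 75. Scale by 10: u₀ = -470.
General solution u = u₀ + 221t; reducing mod 221 gives u = 193 (and v = -41).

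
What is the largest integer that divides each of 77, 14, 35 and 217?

7

gcd(77, 14): 77 = 5·14 + 7; 14 = 2·7 + 0 → 7
gcd(7, 35): 35 = 5·7 + 0 → 7
gcd(7, 217): 217 = 31·7 + 0 → 7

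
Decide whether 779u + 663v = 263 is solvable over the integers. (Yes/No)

Yes

gcd(779, 663): 779 = 1·663 + 116; 663 = 5·116 + 83; 116 = 1·83 + 33; 83 = 2·33 + 17; 33 = 1·17 + 16; 17 = 1·16 + 1; 16 = 16·1 + 0 → 1
1 divides 263, so a solution exists.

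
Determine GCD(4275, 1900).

Euclid: 4275 = 2·1900 + 475; 1900 = 4·475 + 0. Last nonzero remainder: 475.

475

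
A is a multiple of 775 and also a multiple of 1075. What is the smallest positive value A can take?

gcd first: 1075 = 1·775 + 300; 775 = 2·300 + 175; 300 = 1·175 + 125; 175 = 1·125 + 50; 125 = 2·50 + 25; 50 = 2·25 + 0 → gcd = 25
lcm = 775·1075/gcd = 833125/25 = 33325

33325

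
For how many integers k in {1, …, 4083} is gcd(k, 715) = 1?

2741

Prime factors of 715: 5, 11, 13. Count integers ≤ 4083 divisible by none of them.
By inclusion–exclusion: 4083 − ⌊4083/5⌋ − ⌊4083/11⌋ − ⌊4083/13⌋ + ⌊4083/55⌋ + ⌊4083/65⌋ + ⌊4083/143⌋ − ⌊4083/715⌋ = 2741.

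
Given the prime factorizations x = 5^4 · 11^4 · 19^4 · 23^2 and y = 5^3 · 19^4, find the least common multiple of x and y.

max exponent per prime: 5^4 · 11^4 · 19^4 · 23^2 = 630842339730625

630842339730625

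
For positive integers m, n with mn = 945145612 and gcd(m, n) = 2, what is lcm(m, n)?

For any two positive integers, gcd × lcm equals their product. Hence lcm = 945145612 / 2 = 472572806.

472572806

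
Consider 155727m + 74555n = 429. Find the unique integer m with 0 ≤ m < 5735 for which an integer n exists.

2907

Reduce mod 74555: 155727m ≡ 429 (mod 74555). With g = gcd(155727, 74555) = 13 dividing 429, divide through: 11979m ≡ 33 (mod 5735).
Since gcd(11979, 5735) = 1, m ≡ 33·(11979)⁻¹ ≡ 2907 (mod 5735). Smallest non-negative: 2907.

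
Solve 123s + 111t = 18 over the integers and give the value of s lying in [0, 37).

20

Reduce mod 111: 123s ≡ 18 (mod 111). With g = gcd(123, 111) = 3 dividing 18, divide through: 41s ≡ 6 (mod 37).
Since gcd(41, 37) = 1, s ≡ 6·(41)⁻¹ ≡ 20 (mod 37). Smallest non-negative: 20.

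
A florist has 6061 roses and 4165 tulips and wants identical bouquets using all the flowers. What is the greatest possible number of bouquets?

1

6061 = 11 · 19 · 29
4165 = 5 · 7² · 17
Common: 1 = 1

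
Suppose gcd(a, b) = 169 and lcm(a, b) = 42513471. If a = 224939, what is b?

31941

Using ab = gcd(a,b)·lcm(a,b) = 169·42513471 = 7184776599, we get b = 7184776599/224939 = 31941.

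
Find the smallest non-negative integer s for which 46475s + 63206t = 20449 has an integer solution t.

Euclid: 63206 = 1·46475 + 16731; 46475 = 2·16731 + 13013; 16731 = 1·13013 + 3718; 13013 = 3·3718 + 1859; 3718 = 2·1859 + 0 → gcd = 1859; 20449 = 1859·11.
Back-substitution yields 46475·(15) + 63206·(-11) = 1859, so one solution is s = 15·11 = 165, t = -11·11 = -121.
Solutions in s differ by 63206/1859 = 34; the one in [0, 34) is 165 mod 34 = 29.

29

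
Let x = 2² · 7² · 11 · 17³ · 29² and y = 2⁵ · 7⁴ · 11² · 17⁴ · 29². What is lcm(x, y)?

max exponent per prime: 2⁵ · 7⁴ · 11² · 17⁴ · 29² = 653009034716192

653009034716192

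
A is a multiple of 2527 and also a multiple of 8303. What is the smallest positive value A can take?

gcd first: 8303 = 3·2527 + 722; 2527 = 3·722 + 361; 722 = 2·361 + 0 → gcd = 361
lcm = 2527·8303/gcd = 20981681/361 = 58121

58121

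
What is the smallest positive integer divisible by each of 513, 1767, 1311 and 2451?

513 = 3³ · 19; 1767 = 3 · 19 · 31; 1311 = 3 · 19 · 23; 2451 = 3 · 19 · 43
lcm takes max exponent of each prime: 3³ · 19 · 23 · 31 · 43 = 15728067

15728067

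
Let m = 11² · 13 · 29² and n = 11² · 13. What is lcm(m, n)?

1322893

max exponent per prime: 11² · 13 · 29² = 1322893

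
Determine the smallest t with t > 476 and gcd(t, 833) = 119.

gcd(t, 833) = 119 forces 119 | t; write t = 119s. Then gcd(119s, 119·7) = 119·gcd(s, 7), so need gcd(s, 7) = 1.
119s > 476 gives s ≥ 5. The least s ≥ 5 coprime to 7 is 5, so t = 119·5 = 595.

595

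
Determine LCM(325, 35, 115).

52325

lcm(325, 35) = 325·35/gcd = 11375/5 = 2275
lcm(2275, 115) = 2275·115/gcd = 261625/5 = 52325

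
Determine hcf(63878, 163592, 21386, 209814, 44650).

2

gcd(63878, 163592): 163592 = 2·63878 + 35836; 63878 = 1·35836 + 28042; 35836 = 1·28042 + 7794; 28042 = 3·7794 + 4660; 7794 = 1·4660 + 3134; 4660 = 1·3134 + 1526; 3134 = 2·1526 + 82; 1526 = 18·82 + 50; 82 = 1·50 + 32; 50 = 1·32 + 18; 32 = 1·18 + 14; 18 = 1·14 + 4; 14 = 3·4 + 2; 4 = 2·2 + 0 → 2
gcd(2, 21386): 21386 = 10693·2 + 0 → 2
gcd(2, 209814): 209814 = 104907·2 + 0 → 2
gcd(2, 44650): 44650 = 22325·2 + 0 → 2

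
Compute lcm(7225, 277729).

gcd first: 277729 = 38·7225 + 3179; 7225 = 2·3179 + 867; 3179 = 3·867 + 578; 867 = 1·578 + 289; 578 = 2·289 + 0 → gcd = 289
lcm = 7225·277729/gcd = 2006592025/289 = 6943225

6943225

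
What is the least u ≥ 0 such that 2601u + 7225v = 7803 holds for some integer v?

3

Reduce mod 7225: 2601u ≡ 7803 (mod 7225). With g = gcd(2601, 7225) = 289 dividing 7803, divide through: 9u ≡ 27 (mod 25).
Since gcd(9, 25) = 1, u ≡ 27·(9)⁻¹ ≡ 3 (mod 25). Smallest non-negative: 3.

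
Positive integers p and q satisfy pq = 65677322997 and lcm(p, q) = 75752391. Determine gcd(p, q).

867

From gcd × lcm = pq: gcd = 65677322997 / 75752391 = 867.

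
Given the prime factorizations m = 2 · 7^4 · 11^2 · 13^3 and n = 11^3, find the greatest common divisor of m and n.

121

min exponent per shared prime: 11^2 = 121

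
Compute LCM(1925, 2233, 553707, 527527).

161779342725

lcm(1925, 2233) = 1925·2233/gcd = 4298525/77 = 55825
lcm(55825, 553707) = 55825·553707/gcd = 30910693275/77 = 401437575
lcm(401437575, 527527) = 401437575·527527/gcd = 211769159627025/1309 = 161779342725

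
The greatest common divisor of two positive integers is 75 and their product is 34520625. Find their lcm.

Since gcd(p,q)·lcm(p,q) = pq, lcm = 34520625/75 = 460275.

460275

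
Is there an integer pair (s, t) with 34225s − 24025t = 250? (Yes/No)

gcd(34225, 24025): 34225 = 1·24025 + 10200; 24025 = 2·10200 + 3625; 10200 = 2·3625 + 2950; 3625 = 1·2950 + 675; 2950 = 4·675 + 250; 675 = 2·250 + 175; 250 = 1·175 + 75; 175 = 2·75 + 25; 75 = 3·25 + 0 → 25
25 divides 250, so a solution exists.

Yes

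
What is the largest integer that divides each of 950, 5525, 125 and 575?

gcd(950, 5525): 5525 = 5·950 + 775; 950 = 1·775 + 175; 775 = 4·175 + 75; 175 = 2·75 + 25; 75 = 3·25 + 0 → 25
gcd(25, 125): 125 = 5·25 + 0 → 25
gcd(25, 575): 575 = 23·25 + 0 → 25

25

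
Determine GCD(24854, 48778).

Euclid: 48778 = 1·24854 + 23924; 24854 = 1·23924 + 930; 23924 = 25·930 + 674; 930 = 1·674 + 256; 674 = 2·256 + 162; 256 = 1·162 + 94; 162 = 1·94 + 68; 94 = 1·68 + 26; 68 = 2·26 + 16; 26 = 1·16 + 10; 16 = 1·10 + 6; 10 = 1·6 + 4; 6 = 1·4 + 2; 4 = 2·2 + 0. Last nonzero remainder: 2.

2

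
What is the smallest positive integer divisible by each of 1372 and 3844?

1318492

gcd first: 3844 = 2·1372 + 1100; 1372 = 1·1100 + 272; 1100 = 4·272 + 12; 272 = 22·12 + 8; 12 = 1·8 + 4; 8 = 2·4 + 0 → gcd = 4
lcm = 1372·3844/gcd = 5273968/4 = 1318492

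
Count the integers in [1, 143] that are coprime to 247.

247 = 13·19. Inclusion–exclusion on these primes:
143 − ⌊143/13⌋ − ⌊143/19⌋ + ⌊143/247⌋ = 125

125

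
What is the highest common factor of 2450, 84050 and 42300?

50

gcd(2450, 84050): 84050 = 34·2450 + 750; 2450 = 3·750 + 200; 750 = 3·200 + 150; 200 = 1·150 + 50; 150 = 3·50 + 0 → 50
gcd(50, 42300): 42300 = 846·50 + 0 → 50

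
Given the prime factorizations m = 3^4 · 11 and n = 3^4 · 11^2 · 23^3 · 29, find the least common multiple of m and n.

max exponent per prime: 3^4 · 11^2 · 23^3 · 29 = 3458214243

3458214243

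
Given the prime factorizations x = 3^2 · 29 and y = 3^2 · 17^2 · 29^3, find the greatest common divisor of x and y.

min exponent per shared prime: 3^2 · 29 = 261

261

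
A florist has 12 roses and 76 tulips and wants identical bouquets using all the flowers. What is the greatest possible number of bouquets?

4

12 = 2² · 3
76 = 2² · 19
Common: 2² = 4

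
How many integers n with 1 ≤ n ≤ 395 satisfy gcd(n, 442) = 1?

172

Prime factors of 442: 2, 13, 17. Count integers ≤ 395 divisible by none of them.
By inclusion–exclusion: 395 − ⌊395/2⌋ − ⌊395/13⌋ − ⌊395/17⌋ + ⌊395/26⌋ + ⌊395/34⌋ + ⌊395/221⌋ − ⌊395/442⌋ = 172.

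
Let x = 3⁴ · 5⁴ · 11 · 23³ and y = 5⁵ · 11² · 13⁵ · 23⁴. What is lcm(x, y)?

3182354207036915625

max exponent per prime: 3⁴ · 5⁵ · 11² · 13⁵ · 23⁴ = 3182354207036915625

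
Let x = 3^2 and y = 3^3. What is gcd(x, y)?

min exponent per shared prime: 3^2 = 9

9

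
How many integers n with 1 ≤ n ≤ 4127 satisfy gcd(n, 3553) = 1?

3553 = 11·17·19. Inclusion–exclusion on these primes:
4127 − ⌊4127/11⌋ − ⌊4127/17⌋ − ⌊4127/19⌋ + ⌊4127/187⌋ + ⌊4127/209⌋ + ⌊4127/323⌋ − ⌊4127/3553⌋ = 3345

3345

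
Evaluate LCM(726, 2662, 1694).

726 = 2 · 3 · 11²; 2662 = 2 · 11³; 1694 = 2 · 7 · 11²
lcm takes max exponent of each prime: 2 · 3 · 7 · 11³ = 55902

55902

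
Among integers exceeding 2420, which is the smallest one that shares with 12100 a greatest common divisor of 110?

Multiples of 110 above 2420: 110·23, 110·24, … . Need the cofactor coprime to 12100/110 = 110.
Checking s = 23, 24, … the first with gcd(s, 110) = 1 is s = 23, giving 2530.

2530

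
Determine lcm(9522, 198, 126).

733194

lcm(9522, 198) = 9522·198/gcd = 1885356/18 = 104742
lcm(104742, 126) = 104742·126/gcd = 13197492/18 = 733194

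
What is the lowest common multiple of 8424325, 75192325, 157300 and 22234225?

1744245208349343700

8424325 = 5² · 7² · 13 · 23²; 75192325 = 5² · 13³ · 37²; 157300 = 2² · 5² · 11² · 13; 22234225 = 5² · 13 · 37 · 43²
lcm takes max exponent of each prime: 2² · 5² · 7² · 11² · 13³ · 23² · 37² · 43² = 1744245208349343700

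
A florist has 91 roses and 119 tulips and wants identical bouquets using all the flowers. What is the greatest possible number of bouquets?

Euclid: 119 = 1·91 + 28; 91 = 3·28 + 7; 28 = 4·7 + 0. Last nonzero remainder: 7.

7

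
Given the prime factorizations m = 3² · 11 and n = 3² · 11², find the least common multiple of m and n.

1089

max exponent per prime: 3² · 11² = 1089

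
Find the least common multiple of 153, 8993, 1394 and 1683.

73005174

153 = 3² · 17; 8993 = 17 · 23²; 1394 = 2 · 17 · 41; 1683 = 3² · 11 · 17
lcm takes max exponent of each prime: 2 · 3² · 11 · 17 · 23² · 41 = 73005174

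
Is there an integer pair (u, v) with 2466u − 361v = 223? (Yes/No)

Yes

By Bézout, 2466u − 361v = 223 has integer solutions iff gcd(2466, 361) | 223.
Euclid: 2466 = 6·361 + 300; 361 = 1·300 + 61; 300 = 4·61 + 56; 61 = 1·56 + 5; 56 = 11·5 + 1; 5 = 5·1 + 0. gcd = 1; 223 mod 1 = 0. Yes.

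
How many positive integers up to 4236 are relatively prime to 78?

1303

78 = 2·3·13. Inclusion–exclusion on these primes:
4236 − ⌊4236/2⌋ − ⌊4236/3⌋ − ⌊4236/13⌋ + ⌊4236/6⌋ + ⌊4236/26⌋ + ⌊4236/39⌋ − ⌊4236/78⌋ = 1303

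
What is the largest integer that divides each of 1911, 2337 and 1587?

3

1911 = 3 · 7² · 13; 2337 = 3 · 19 · 41; 1587 = 3 · 23²
gcd takes min exponent of each prime: 3 = 3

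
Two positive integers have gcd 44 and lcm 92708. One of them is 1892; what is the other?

2156

Using ab = gcd(a,b)·lcm(a,b) = 44·92708 = 4079152, we get b = 4079152/1892 = 2156.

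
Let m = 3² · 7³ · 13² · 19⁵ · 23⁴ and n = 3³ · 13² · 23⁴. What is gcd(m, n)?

min exponent per shared prime: 3² · 13² · 23⁴ = 425638161

425638161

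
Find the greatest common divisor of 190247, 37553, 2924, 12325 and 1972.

17

gcd(190247, 37553): 190247 = 5·37553 + 2482; 37553 = 15·2482 + 323; 2482 = 7·323 + 221; 323 = 1·221 + 102; 221 = 2·102 + 17; 102 = 6·17 + 0 → 17
gcd(17, 2924): 2924 = 172·17 + 0 → 17
gcd(17, 12325): 12325 = 725·17 + 0 → 17
gcd(17, 1972): 1972 = 116·17 + 0 → 17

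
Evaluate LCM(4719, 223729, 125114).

lcm(4719, 223729) = 4719·223729/gcd = 1055777151/121 = 8725431
lcm(8725431, 125114) = 8725431·125114/gcd = 1091673574134/121 = 9022095654

9022095654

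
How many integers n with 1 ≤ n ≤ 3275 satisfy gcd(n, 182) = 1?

Prime factors of 182: 2, 7, 13. Count integers ≤ 3275 divisible by none of them.
By inclusion–exclusion: 3275 − ⌊3275/2⌋ − ⌊3275/7⌋ − ⌊3275/13⌋ + ⌊3275/14⌋ + ⌊3275/26⌋ + ⌊3275/91⌋ − ⌊3275/182⌋ = 1296.

1296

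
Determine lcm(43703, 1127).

49253281

43703 = 11 · 29 · 137; 1127 = 7² · 23
max exponents: 7² · 11 · 23 · 29 · 137 = 49253281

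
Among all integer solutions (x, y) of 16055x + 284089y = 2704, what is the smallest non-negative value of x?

1575

gcd(16055, 284089) = 169 (Euclid: 284089 = 17·16055 + 11154; 16055 = 1·11154 + 4901; 11154 = 2·4901 + 1352; 4901 = 3·1352 + 845; 1352 = 1·845 + 507; 845 = 1·507 + 338; 507 = 1·338 + 169; 338 = 2·169 + 0), and 169 | 2704.
Extended Euclid: 16055·(-637) + 284089·(36) = 169. Scale by 16: x₀ = -10192.
General solution x = x₀ + 1681t; reducing mod 1681 gives x = 1575 (and y = -89).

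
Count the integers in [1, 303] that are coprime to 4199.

Prime factors of 4199: 13, 17, 19. Count integers ≤ 303 divisible by none of them.
By inclusion–exclusion: 303 − ⌊303/13⌋ − ⌊303/17⌋ − ⌊303/19⌋ + ⌊303/221⌋ + ⌊303/247⌋ + ⌊303/323⌋ − ⌊303/4199⌋ = 250.

250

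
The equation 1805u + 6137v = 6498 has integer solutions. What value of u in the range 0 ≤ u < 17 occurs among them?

7

Euclid: 6137 = 3·1805 + 722; 1805 = 2·722 + 361; 722 = 2·361 + 0 → gcd = 361; 6498 = 361·18.
Back-substitution yields 1805·(7) + 6137·(-2) = 361, so one solution is u = 7·18 = 126, v = -2·18 = -36.
Solutions in u differ by 6137/361 = 17; the one in [0, 17) is 126 mod 17 = 7.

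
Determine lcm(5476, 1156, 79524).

31462954884

5476 = 2² · 37²; 1156 = 2² · 17²; 79524 = 2² · 3² · 47²
lcm takes max exponent of each prime: 2² · 3² · 17² · 37² · 47² = 31462954884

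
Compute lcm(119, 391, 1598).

257278

119 = 7 · 17; 391 = 17 · 23; 1598 = 2 · 17 · 47
lcm takes max exponent of each prime: 2 · 7 · 17 · 23 · 47 = 257278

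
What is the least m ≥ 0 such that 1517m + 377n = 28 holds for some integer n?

Reduce mod 377: 1517m ≡ 28 (mod 377). With g = gcd(1517, 377) = 1 dividing 28, divide through: 1517m ≡ 28 (mod 377).
Since gcd(1517, 377) = 1, m ≡ 28·(1517)⁻¹ ≡ 45 (mod 377). Smallest non-negative: 45.

45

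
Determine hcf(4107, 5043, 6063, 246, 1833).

gcd(4107, 5043): 5043 = 1·4107 + 936; 4107 = 4·936 + 363; 936 = 2·363 + 210; 363 = 1·210 + 153; 210 = 1·153 + 57; 153 = 2·57 + 39; 57 = 1·39 + 18; 39 = 2·18 + 3; 18 = 6·3 + 0 → 3
gcd(3, 6063): 6063 = 2021·3 + 0 → 3
gcd(3, 246): 246 = 82·3 + 0 → 3
gcd(3, 1833): 1833 = 611·3 + 0 → 3

3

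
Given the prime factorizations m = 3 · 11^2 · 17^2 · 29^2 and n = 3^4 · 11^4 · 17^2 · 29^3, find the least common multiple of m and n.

8358870480741

max exponent per prime: 3^4 · 11^4 · 17^2 · 29^3 = 8358870480741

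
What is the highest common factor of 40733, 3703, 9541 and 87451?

7

40733 = 7 · 11 · 23²; 3703 = 7 · 23²; 9541 = 7 · 29 · 47; 87451 = 7 · 13 · 31²
gcd takes min exponent of each prime: 7 = 7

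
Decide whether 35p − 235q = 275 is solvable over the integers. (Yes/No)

By Bézout, 35p − 235q = 275 has integer solutions iff gcd(35, 235) | 275.
Euclid: 235 = 6·35 + 25; 35 = 1·25 + 10; 25 = 2·10 + 5; 10 = 2·5 + 0. gcd = 5; 275 mod 5 = 0. Yes.

Yes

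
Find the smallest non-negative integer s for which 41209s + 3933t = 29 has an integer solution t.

584

gcd(41209, 3933) = 1 (Euclid: 41209 = 10·3933 + 1879; 3933 = 2·1879 + 175; 1879 = 10·175 + 129; 175 = 1·129 + 46; 129 = 2·46 + 37; 46 = 1·37 + 9; 37 = 4·9 + 1; 9 = 9·1 + 0), and 1 | 29.
Extended Euclid: 41209·(427) + 3933·(-4474) = 1. Scale by 29: s₀ = 12383.
General solution s = s₀ + 3933k; reducing mod 3933 gives s = 584 (and t = -6119).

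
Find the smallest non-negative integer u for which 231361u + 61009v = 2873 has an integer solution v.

226

gcd(231361, 61009) = 169 (Euclid: 231361 = 3·61009 + 48334; 61009 = 1·48334 + 12675; 48334 = 3·12675 + 10309; 12675 = 1·10309 + 2366; 10309 = 4·2366 + 845; 2366 = 2·845 + 676; 845 = 1·676 + 169; 676 = 4·169 + 0), and 169 | 2873.
Extended Euclid: 231361·(77) + 61009·(-292) = 169. Scale by 17: u₀ = 1309.
General solution u = u₀ + 361t; reducing mod 361 gives u = 226 (and v = -857).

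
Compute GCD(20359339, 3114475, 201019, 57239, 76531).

gcd(20359339, 3114475): 20359339 = 6·3114475 + 1672489; 3114475 = 1·1672489 + 1441986; 1672489 = 1·1441986 + 230503; 1441986 = 6·230503 + 58968; 230503 = 3·58968 + 53599; 58968 = 1·53599 + 5369; 53599 = 9·5369 + 5278; 5369 = 1·5278 + 91; 5278 = 58·91 + 0 → 91
gcd(91, 201019): 201019 = 2209·91 + 0 → 91
gcd(91, 57239): 57239 = 629·91 + 0 → 91
gcd(91, 76531): 76531 = 841·91 + 0 → 91

91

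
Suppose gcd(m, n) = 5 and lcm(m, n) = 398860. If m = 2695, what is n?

m·n = gcd·lcm = 5·398860 = 1994300, so n = 1994300/2695 = 740.

740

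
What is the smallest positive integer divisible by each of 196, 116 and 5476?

7781396

196 = 2² · 7²; 116 = 2² · 29; 5476 = 2² · 37²
lcm takes max exponent of each prime: 2² · 7² · 29 · 37² = 7781396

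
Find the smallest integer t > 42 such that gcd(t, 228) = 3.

45

228 = 3·76. Any t with gcd(t, 228) = 3 is a multiple of 3, say 3s, with s coprime to 76.
Need s > 42/3, so s ≥ 15. First s ≥ 15 with gcd(s, 76) = 1 is s = 15. Thus t = 3·15 = 45.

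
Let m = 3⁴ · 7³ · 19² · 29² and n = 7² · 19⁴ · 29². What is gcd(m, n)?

14876449

min exponent per shared prime: 7² · 19² · 29² = 14876449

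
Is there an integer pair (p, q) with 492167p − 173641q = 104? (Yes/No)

gcd(492167, 173641): 492167 = 2·173641 + 144885; 173641 = 1·144885 + 28756; 144885 = 5·28756 + 1105; 28756 = 26·1105 + 26; 1105 = 42·26 + 13; 26 = 2·13 + 0 → 13
13 divides 104, so a solution exists.

Yes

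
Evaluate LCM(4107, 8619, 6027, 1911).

23705016699

4107 = 3 · 37²; 8619 = 3 · 13² · 17; 6027 = 3 · 7² · 41; 1911 = 3 · 7² · 13
lcm takes max exponent of each prime: 3 · 7² · 13² · 17 · 37² · 41 = 23705016699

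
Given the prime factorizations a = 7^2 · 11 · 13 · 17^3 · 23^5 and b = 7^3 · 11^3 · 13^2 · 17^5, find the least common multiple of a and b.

705086934472194501227

max exponent per prime: 7^3 · 11^3 · 13^2 · 17^5 · 23^5 = 705086934472194501227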